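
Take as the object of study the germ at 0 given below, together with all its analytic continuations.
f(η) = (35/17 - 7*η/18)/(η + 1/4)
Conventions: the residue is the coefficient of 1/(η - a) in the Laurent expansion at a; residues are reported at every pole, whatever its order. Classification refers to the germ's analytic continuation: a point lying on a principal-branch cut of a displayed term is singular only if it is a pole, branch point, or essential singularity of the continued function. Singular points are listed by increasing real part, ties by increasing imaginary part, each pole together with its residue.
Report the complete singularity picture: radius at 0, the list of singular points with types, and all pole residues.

Denominator factor (η + 1/4): pole of order 1 at -1/4, modulus 1/4.
The radius of convergence is the smallest modulus among the singular points: 1/4.
At the order-1 pole -1/4 set g(η) = (η - (-1/4))*f(η) = 35/17 - 7*η/18.
Simple pole: residue = g(a) at a = -1/4, which is 2639/1224.

Radius of convergence at 0: 1/4.
At -1/4: a pole of order 1; residue 2639/1224.


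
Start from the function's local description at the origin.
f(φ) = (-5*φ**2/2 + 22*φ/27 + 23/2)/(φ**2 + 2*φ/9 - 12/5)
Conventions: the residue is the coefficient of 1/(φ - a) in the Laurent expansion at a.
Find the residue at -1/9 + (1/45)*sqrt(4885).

The residue is 37/54 + (2599/105516)*sqrt(4885).

The factor φ**2 + 2*φ/9 - 12/5 splits as (φ - a)(φ - a') with a = -1/9 + (1/45)*sqrt(4885), a' = -1/9 - (1/45)*sqrt(4885). At the order-1 pole a set g(φ) = (φ - a)*f(φ) = [-5*φ**2/2 + 22*φ/27 + 23/2] / (φ - a').
Simple pole: residue = g(a) at a = -1/9 + (1/45)*sqrt(4885), which is 37/54 + (2599/105516)*sqrt(4885).


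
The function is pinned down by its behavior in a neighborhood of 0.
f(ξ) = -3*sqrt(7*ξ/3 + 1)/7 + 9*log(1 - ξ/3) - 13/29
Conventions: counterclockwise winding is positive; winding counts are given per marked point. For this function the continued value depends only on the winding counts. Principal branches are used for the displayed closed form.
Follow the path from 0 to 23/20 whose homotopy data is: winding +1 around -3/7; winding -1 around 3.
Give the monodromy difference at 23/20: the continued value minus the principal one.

The rational part is single-valued and drops out of the difference; each branch term changes only by its own monodromy.
(9)*log(1 - ξ/(3)): each positive loop around 3 adds 2*pi*i to the log, so winding -1 contributes (9)*(-1)*2*pi*i = -(18)*pi*i.
(-3/7)*sqrt(1 - ξ/(-3/7)): winding +1 is odd, the square root flips sign, contributing -2*(-3/7)*sqrt(1 - (23/20)/(-3/7)) = -2*(-3/7)*sqrt(221/60) = (1/35)*sqrt(3315).
Summing the contributions at ξ = 23/20 gives ((1/35)*sqrt(3315)) - ((18)*pi)*i.

Continued minus principal equals ((1/35)*sqrt(3315)) - ((18)*pi)*i.


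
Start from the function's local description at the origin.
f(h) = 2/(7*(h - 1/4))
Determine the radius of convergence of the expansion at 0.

The radius of convergence is 1/4.

Denominator factor (h - 1/4): pole of order 1 at 1/4, modulus 1/4.
The radius of convergence is the smallest modulus among the singular points: 1/4.


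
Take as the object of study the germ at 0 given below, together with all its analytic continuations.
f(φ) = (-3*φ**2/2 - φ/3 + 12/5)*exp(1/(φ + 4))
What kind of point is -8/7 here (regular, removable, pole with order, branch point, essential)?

The point is a regular point.

There is no denominator, hence no pole anywhere.
The essential point of exp(1/(φ - (-4))) is -4, not -8/7.
So the germ continues analytically to -8/7.


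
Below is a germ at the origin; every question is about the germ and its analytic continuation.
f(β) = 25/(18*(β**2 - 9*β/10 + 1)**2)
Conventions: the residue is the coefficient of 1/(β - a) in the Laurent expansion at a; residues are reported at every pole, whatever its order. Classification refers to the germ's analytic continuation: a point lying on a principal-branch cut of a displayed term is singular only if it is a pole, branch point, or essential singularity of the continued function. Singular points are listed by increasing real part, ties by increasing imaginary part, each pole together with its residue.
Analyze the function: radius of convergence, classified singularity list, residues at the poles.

Denominator factor (β**2 - 9*β/10 + 1)^2: discriminant -319/100, complex-conjugate roots (9/20) + ((1/20)*sqrt(319))*i and (9/20) - ((1/20)*sqrt(319))*i; poles of order 2, moduli 1 and 1.
The radius of convergence is the smallest modulus among the singular points: 1.
The factor β**2 - 9*β/10 + 1 splits as (β - a)(β - a') with a = (9/20) - ((1/20)*sqrt(319))*i, a' = (9/20) + ((1/20)*sqrt(319))*i. At the order-2 pole a set g(β) = (β - a)^2*f(β) = [25/18] / (β - a')^2.
Order-2 pole: residue = g'(a); g'((9/20) - ((1/20)*sqrt(319))*i) = ((25000/915849)*sqrt(319))*i, so the residue is ((25000/915849)*sqrt(319))*i.
The factor β**2 - 9*β/10 + 1 splits as (β - a)(β - a') with a = (9/20) + ((1/20)*sqrt(319))*i, a' = (9/20) - ((1/20)*sqrt(319))*i. At the order-2 pole a set g(β) = (β - a)^2*f(β) = [25/18] / (β - a')^2.
Order-2 pole: residue = g'(a); g'((9/20) + ((1/20)*sqrt(319))*i) = -((25000/915849)*sqrt(319))*i, so the residue is -((25000/915849)*sqrt(319))*i.
List the singular points by increasing real part (a conjugate pair: the negative imaginary part first).

Radius of convergence at 0: 1.
At (9/20) - ((1/20)*sqrt(319))*i: a pole of order 2; residue ((25000/915849)*sqrt(319))*i.
At (9/20) + ((1/20)*sqrt(319))*i: a pole of order 2; residue -((25000/915849)*sqrt(319))*i.


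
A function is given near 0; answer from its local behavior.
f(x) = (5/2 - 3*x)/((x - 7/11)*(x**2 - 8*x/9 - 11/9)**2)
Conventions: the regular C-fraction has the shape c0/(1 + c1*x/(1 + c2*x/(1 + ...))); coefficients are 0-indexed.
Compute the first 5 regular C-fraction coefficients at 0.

Taylor coefficients (expand at 0): a_0 = -405/154, a_1 = 33777/11858, a_2 = -7843797/913066, a_3 = 710656983/70306082, a_4 = -61866976716/2706784157.
c0 = a_0 = -405/154. Peel one level at a time: if S = 1 + c*x/S' with S'(0) = 1, then c is the x-coefficient of S and S' = c*x/(S - 1).
S_1 = c0/f = 1 + (417/385)*x + (-44328/21175)*x^2 + ...; c1 = 417/385.
S_2 = c1*x/(S_1 - 1) = 1 + (14776/7645)*x + (38903654/7013523)*x^2 + ...; c2 = 14776/7645.
S_3 = c2*x/(S_2 - 1) = 1 + (-97259135/33888756)*x + (474938815/491242896)*x^2 + ...; c3 = -97259135/33888756.
S_4 = c3*x/(S_3 - 1) = 1 + (145236289627/431130293628)*x + ...; c4 = 145236289627/431130293628.

The regular C-fraction coefficients are [-405/154, 417/385, 14776/7645, -97259135/33888756, 145236289627/431130293628].


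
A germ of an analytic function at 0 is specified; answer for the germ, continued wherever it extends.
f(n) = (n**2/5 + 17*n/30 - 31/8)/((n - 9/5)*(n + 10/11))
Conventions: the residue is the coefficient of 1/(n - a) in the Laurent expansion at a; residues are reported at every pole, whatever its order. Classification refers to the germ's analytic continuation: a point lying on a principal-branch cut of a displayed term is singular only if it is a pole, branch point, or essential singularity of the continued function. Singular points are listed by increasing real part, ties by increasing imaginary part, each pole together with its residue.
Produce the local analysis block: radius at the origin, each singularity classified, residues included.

Radius of convergence at 0: 10/11.
At -10/11: a pole of order 1; residue 61345/39336.
At 9/5: a pole of order 1; residue -24277/29800.

Denominator factor (n + 10/11): pole of order 1 at -10/11, modulus 10/11.
Denominator factor (n - 9/5): pole of order 1 at 9/5, modulus 9/5.
The radius of convergence is the smallest modulus among the singular points: 10/11.
At the order-1 pole -10/11 set g(n) = (n - (-10/11))*f(n) = (n**2/5 + 17*n/30 - 31/8)/(n - 9/5).
Simple pole: residue = g(a) at a = -10/11, which is 61345/39336.
At the order-1 pole 9/5 set g(n) = (n - (9/5))*f(n) = (n**2/5 + 17*n/30 - 31/8)/(n + 10/11).
Simple pole: residue = g(a) at a = 9/5, which is -24277/29800.
List the singular points by increasing real part (a conjugate pair: the negative imaginary part first).


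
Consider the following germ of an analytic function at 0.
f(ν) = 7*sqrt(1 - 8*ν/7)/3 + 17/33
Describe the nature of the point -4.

The point is a regular point.

There is no denominator, hence no pole anywhere.
Branch term sqrt(1 - ν/(7/8)): argument at -4 is 39/7, nonzero, so -4 is not its branch point (a point on a principal cut is still regular for the continued germ).
So the germ continues analytically to -4.


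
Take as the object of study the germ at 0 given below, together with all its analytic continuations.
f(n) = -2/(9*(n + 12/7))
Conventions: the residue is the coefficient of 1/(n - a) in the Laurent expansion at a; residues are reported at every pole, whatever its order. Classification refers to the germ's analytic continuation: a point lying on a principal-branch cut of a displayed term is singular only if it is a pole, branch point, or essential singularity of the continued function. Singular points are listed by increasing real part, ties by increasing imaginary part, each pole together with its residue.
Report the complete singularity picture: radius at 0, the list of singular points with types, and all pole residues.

Radius of convergence at 0: 12/7.
At -12/7: a pole of order 1; residue -2/9.

Denominator factor (n + 12/7): pole of order 1 at -12/7, modulus 12/7.
The radius of convergence is the smallest modulus among the singular points: 12/7.
At the order-1 pole -12/7 set g(n) = (n - (-12/7))*f(n) = -2/9.
Simple pole: residue = g(a) at a = -12/7, which is -2/9.


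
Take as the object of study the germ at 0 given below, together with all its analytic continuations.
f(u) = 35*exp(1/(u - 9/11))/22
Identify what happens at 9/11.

The exponent 1/(u - (9/11)) has a pole at 9/11, so exp(1/(u - (9/11))) takes every nonzero value near it: an essential singularity (not a pole of any order).

The point is an essential singularity.


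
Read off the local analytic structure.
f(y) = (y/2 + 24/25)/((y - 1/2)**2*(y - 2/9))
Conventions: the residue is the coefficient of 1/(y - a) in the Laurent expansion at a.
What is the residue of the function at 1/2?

At the order-2 pole 1/2 set g(y) = (y - (1/2))^2*f(y) = (y/2 + 24/25)/(y - 2/9).
Order-2 pole: residue = g'(a); g'(1/2) = -8676/625, so the residue is -8676/625.

The residue is -8676/625.


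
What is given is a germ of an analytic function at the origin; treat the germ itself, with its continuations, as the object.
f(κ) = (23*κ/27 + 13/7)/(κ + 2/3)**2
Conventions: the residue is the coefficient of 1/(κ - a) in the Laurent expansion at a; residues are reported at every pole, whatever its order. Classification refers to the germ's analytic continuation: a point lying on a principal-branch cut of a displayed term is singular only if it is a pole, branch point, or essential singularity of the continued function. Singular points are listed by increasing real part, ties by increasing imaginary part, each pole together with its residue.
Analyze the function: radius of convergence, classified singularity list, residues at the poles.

Denominator factor (κ + 2/3)^2: pole of order 2 at -2/3, modulus 2/3.
The radius of convergence is the smallest modulus among the singular points: 2/3.
At the order-2 pole -2/3 set g(κ) = (κ - (-2/3))^2*f(κ) = 23*κ/27 + 13/7.
Order-2 pole: residue = g'(a); g'(-2/3) = 23/27, so the residue is 23/27.

Radius of convergence at 0: 2/3.
At -2/3: a pole of order 2; residue 23/27.


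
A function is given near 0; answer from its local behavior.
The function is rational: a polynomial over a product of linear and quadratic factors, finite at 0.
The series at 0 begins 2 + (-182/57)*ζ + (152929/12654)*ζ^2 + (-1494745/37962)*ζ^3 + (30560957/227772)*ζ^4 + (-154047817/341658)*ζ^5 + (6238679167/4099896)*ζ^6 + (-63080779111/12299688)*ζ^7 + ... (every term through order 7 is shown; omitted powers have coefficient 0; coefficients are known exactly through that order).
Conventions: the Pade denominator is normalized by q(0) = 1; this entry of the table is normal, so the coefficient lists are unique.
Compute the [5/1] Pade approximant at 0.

Taylor coefficients needed (read off): a_0 = 2, a_1 = -182/57, a_2 = 152929/12654, a_3 = -1494745/37962, a_4 = 30560957/227772, a_5 = -154047817/341658, a_6 = 6238679167/4099896.
Write the denominator as Q(ζ) = 1 + q1*ζ. Requiring Q*f - P = O(ζ^7) with deg P <= 5 kills the coefficients of ζ^6..ζ^6 in Q*f:
  ζ^6: a_6 + q1*a_5 = 0, i.e. 6238679167/4099896 + (-154047817/341658)*q1 = 0.
Solving this linear system: q1 = 18188569/5389428.
The numerator is Q*f truncated at degree 5: P0 = a_0 = 2; P1 = a_1 + q1*a_0 = 60701165/17066522; P2 = a_2 + q1*a_1 = 413467096/315730657; P3 = a_3 + q1*a_2 = 3566153703/2525845256; P4 = a_4 + q1*a_3 = 3256053381/2525845256; P5 = a_5 + q1*a_4 = 9768160143/5051690512.

The Pade approximant has numerator coefficients [2, 60701165/17066522, 413467096/315730657, 3566153703/2525845256, 3256053381/2525845256, 9768160143/5051690512]; denominator coefficients [1, 18188569/5389428].


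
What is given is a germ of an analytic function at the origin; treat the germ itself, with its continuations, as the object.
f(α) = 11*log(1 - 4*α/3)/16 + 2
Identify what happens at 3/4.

The point is a logarithmic branch point.

The term (11/16)*log(1 - α/(3/4)) has argument 1 - 3/4/(3/4) = 0 at 3/4: a logarithmic (infinitely-sheeted) branch point; the remaining terms are analytic or single-valued there.


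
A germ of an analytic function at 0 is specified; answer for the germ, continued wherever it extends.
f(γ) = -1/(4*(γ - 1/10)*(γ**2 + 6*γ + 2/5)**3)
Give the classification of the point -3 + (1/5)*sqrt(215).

The point is a pole of order 3.

The denominator factor γ**2 + 6*γ + 2/5 vanishes at -3 + (1/5)*sqrt(215) and appears to the power 3; the numerator there equals -1/4, nonzero, and no other factor vanishes.
Hence a pole whose order is the multiplicity, 3.


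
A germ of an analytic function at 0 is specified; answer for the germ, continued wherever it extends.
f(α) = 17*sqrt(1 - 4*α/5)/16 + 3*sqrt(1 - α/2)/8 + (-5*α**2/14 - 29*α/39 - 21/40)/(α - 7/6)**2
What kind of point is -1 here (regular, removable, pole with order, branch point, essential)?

Denominator factors: α - 7/6 = -13/6 at α = -1 — none vanishes.
Branch term sqrt(1 - α/(5/4)): argument at -1 is 9/5, nonzero, so -1 is not its branch point (a point on a principal cut is still regular for the continued germ).
Branch term sqrt(1 - α/(2)): argument at -1 is 3/2, nonzero, so -1 is not its branch point (a point on a principal cut is still regular for the continued germ).
So the germ continues analytically to -1.

The point is a regular point.


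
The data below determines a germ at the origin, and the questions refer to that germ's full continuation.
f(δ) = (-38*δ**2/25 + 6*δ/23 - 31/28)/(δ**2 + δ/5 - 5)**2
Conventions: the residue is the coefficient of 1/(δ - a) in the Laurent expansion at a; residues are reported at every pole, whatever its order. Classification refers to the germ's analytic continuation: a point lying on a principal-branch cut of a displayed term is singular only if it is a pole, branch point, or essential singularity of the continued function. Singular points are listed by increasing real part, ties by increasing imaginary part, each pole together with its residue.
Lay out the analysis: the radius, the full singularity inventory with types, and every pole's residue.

Radius of convergence at 0: -1/10 + (1/10)*sqrt(501).
At -1/10 - (1/10)*sqrt(501): a pole of order 2; residue (173525/26940774)*sqrt(501).
At -1/10 + (1/10)*sqrt(501): a pole of order 2; residue -(173525/26940774)*sqrt(501).

Denominator factor (δ**2 + δ/5 - 5)^2: discriminant 501/25, real irrational roots -1/10 + (1/10)*sqrt(501) and -1/10 - (1/10)*sqrt(501); poles of order 2, moduli -1/10 + (1/10)*sqrt(501) and 1/10 + (1/10)*sqrt(501).
The radius of convergence is the smallest modulus among the singular points: -1/10 + (1/10)*sqrt(501).
The factor δ**2 + δ/5 - 5 splits as (δ - a)(δ - a') with a = -1/10 - (1/10)*sqrt(501), a' = -1/10 + (1/10)*sqrt(501). At the order-2 pole a set g(δ) = (δ - a)^2*f(δ) = [-38*δ**2/25 + 6*δ/23 - 31/28] / (δ - a')^2.
Order-2 pole: residue = g'(a); g'(-1/10 - (1/10)*sqrt(501)) = (173525/26940774)*sqrt(501), so the residue is (173525/26940774)*sqrt(501).
The factor δ**2 + δ/5 - 5 splits as (δ - a)(δ - a') with a = -1/10 + (1/10)*sqrt(501), a' = -1/10 - (1/10)*sqrt(501). At the order-2 pole a set g(δ) = (δ - a)^2*f(δ) = [-38*δ**2/25 + 6*δ/23 - 31/28] / (δ - a')^2.
Order-2 pole: residue = g'(a); g'(-1/10 + (1/10)*sqrt(501)) = -(173525/26940774)*sqrt(501), so the residue is -(173525/26940774)*sqrt(501).
List the singular points by increasing real part (a conjugate pair: the negative imaginary part first).


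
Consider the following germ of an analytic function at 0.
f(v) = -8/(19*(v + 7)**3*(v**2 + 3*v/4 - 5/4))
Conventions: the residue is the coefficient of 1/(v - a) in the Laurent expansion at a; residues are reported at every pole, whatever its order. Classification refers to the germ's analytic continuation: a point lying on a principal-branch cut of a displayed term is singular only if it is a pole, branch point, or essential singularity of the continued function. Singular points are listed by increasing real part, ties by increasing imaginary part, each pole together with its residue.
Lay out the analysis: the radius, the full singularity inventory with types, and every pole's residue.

Denominator factor (v + 7)^3: pole of order 3 at -7, modulus 7.
Denominator factor (v**2 + 3*v/4 - 5/4): discriminant 89/16, real irrational roots -3/8 + (1/8)*sqrt(89) and -3/8 - (1/8)*sqrt(89); poles of order 1, moduli -3/8 + (1/8)*sqrt(89) and 3/8 + (1/8)*sqrt(89).
The radius of convergence is the smallest modulus among the singular points: -3/8 + (1/8)*sqrt(89).
At the order-3 pole -7 set g(v) = (v - (-7))^3*f(v) = -8/(19*(v**2 + 3*v/4 - 5/4)).
Order-3 pole: residue = g''(a)/2; g''(-7) = -17032/11668375, so the residue is -8516/11668375.
The factor v**2 + 3*v/4 - 5/4 splits as (v - a)(v - a') with a = -3/8 - (1/8)*sqrt(89), a' = -3/8 + (1/8)*sqrt(89). At the order-1 pole a set g(v) = (v - a)*f(v) = [-8/(19*(v + 7)**3)] / (v - a').
Simple pole: residue = g(a) at a = -3/8 - (1/8)*sqrt(89), which is 4258/11668375 + (81514/1038485375)*sqrt(89).
The factor v**2 + 3*v/4 - 5/4 splits as (v - a)(v - a') with a = -3/8 + (1/8)*sqrt(89), a' = -3/8 - (1/8)*sqrt(89). At the order-1 pole a set g(v) = (v - a)*f(v) = [-8/(19*(v + 7)**3)] / (v - a').
Simple pole: residue = g(a) at a = -3/8 + (1/8)*sqrt(89), which is 4258/11668375 - (81514/1038485375)*sqrt(89).
List the singular points by increasing real part (a conjugate pair: the negative imaginary part first).

Radius of convergence at 0: -3/8 + (1/8)*sqrt(89).
At -7: a pole of order 3; residue -8516/11668375.
At -3/8 - (1/8)*sqrt(89): a pole of order 1; residue 4258/11668375 + (81514/1038485375)*sqrt(89).
At -3/8 + (1/8)*sqrt(89): a pole of order 1; residue 4258/11668375 - (81514/1038485375)*sqrt(89).


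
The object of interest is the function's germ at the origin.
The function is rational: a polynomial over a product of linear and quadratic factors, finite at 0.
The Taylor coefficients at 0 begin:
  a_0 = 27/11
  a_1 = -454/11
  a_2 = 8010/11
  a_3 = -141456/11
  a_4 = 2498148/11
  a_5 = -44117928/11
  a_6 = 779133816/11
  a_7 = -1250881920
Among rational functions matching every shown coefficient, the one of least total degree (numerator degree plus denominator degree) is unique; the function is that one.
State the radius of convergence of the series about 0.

The radius of convergence is 3/2 - (5/6)*sqrt(3).

No rational of total degree below 3 reproduces all 8 coefficients; solving the [1/2] Pade equations on them gives f(w) = (16*w/33 + 9/22)/(w**2 + 3*w + 1/6), whose expansion matches every shown term.
Denominator factor (w**2 + 3*w + 1/6): discriminant 25/3, real irrational roots -3/2 + (5/6)*sqrt(3) and -3/2 - (5/6)*sqrt(3); poles of order 1, moduli 3/2 - (5/6)*sqrt(3) and 3/2 + (5/6)*sqrt(3).
The radius of convergence is the smallest modulus among the singular points: 3/2 - (5/6)*sqrt(3).


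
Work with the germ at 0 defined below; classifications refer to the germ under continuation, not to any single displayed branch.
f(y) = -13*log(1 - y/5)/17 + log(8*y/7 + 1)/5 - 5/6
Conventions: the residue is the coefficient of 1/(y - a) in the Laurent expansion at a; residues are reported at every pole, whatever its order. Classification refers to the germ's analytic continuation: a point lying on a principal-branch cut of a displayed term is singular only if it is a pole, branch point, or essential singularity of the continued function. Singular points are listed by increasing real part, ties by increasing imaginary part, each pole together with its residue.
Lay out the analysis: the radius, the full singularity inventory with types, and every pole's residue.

Branch term (1/5)*log(1 - y/(-7/8)): its argument vanishes at y = -7/8, a logarithmic branch point, modulus 7/8.
Branch term (-13/17)*log(1 - y/(5)): its argument vanishes at y = 5, a logarithmic branch point, modulus 5.
The radius of convergence is the smallest modulus among the singular points: 7/8.
List the singular points by increasing real part (a conjugate pair: the negative imaginary part first).

Radius of convergence at 0: 7/8.
At -7/8: a logarithmic branch point.
At 5: a logarithmic branch point.


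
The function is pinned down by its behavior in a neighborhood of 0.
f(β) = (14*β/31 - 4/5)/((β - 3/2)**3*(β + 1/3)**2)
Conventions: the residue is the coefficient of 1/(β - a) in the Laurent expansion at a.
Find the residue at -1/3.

At the order-2 pole -1/3 set g(β) = (β - (-1/3))^2*f(β) = (14*β/31 - 4/5)/(β - 3/2)**3.
Order-2 pole: residue = g'(a); g'(-1/3) = 406512/2269355, so the residue is 406512/2269355.

The residue is 406512/2269355.


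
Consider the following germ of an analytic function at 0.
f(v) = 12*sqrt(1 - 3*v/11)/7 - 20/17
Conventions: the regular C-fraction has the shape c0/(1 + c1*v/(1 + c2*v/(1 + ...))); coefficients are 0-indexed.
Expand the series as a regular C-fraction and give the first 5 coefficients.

The regular C-fraction coefficients are [64/119, 153/352, -177/352, -6/649, -15/118].

Taylor coefficients (expand at 0): a_0 = 64/119, a_1 = -18/77, a_2 = -27/1694, a_3 = -81/37268, a_4 = -1215/3279584.
c0 = a_0 = 64/119. Peel one level at a time: if S = 1 + c*v/S' with S'(0) = 1, then c is the v-coefficient of S and S' = c*v/(S - 1).
S_1 = c0/f = 1 + (153/352)*v + (27081/123904)*v^2 + ...; c1 = 153/352.
S_2 = c1*v/(S_1 - 1) = 1 + (-177/352)*v + (-9/1936)*v^2 + ...; c2 = -177/352.
S_3 = c2*v/(S_2 - 1) = 1 + (-6/649)*v + (-45/38291)*v^2 + ...; c3 = -6/649.
S_4 = c3*v/(S_3 - 1) = 1 + (-15/118)*v + ...; c4 = -15/118.


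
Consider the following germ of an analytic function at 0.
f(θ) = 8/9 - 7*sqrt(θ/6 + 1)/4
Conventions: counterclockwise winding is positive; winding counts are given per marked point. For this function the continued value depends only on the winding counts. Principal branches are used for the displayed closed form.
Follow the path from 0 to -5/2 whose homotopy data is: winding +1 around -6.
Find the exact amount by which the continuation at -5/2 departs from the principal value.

The rational part is single-valued and drops out of the difference; each branch term changes only by its own monodromy.
(-7/4)*sqrt(1 - θ/(-6)): winding +1 is odd, the square root flips sign, contributing -2*(-7/4)*sqrt(1 - (-5/2)/(-6)) = -2*(-7/4)*sqrt(7/12) = (7/12)*sqrt(21).
Summing the contributions at θ = -5/2 gives (7/12)*sqrt(21).

Continued minus principal equals (7/12)*sqrt(21).


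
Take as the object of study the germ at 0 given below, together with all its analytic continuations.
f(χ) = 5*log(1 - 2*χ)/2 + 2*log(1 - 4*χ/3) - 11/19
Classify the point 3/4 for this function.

The point is a logarithmic branch point.

The term (2)*log(1 - χ/(3/4)) has argument 1 - 3/4/(3/4) = 0 at 3/4: a logarithmic (infinitely-sheeted) branch point; the remaining terms are analytic or single-valued there.


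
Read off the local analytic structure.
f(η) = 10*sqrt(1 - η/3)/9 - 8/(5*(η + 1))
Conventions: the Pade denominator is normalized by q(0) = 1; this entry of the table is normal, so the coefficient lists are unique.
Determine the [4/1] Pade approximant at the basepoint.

The Pade approximant has numerator coefficients [-22/45, 282920/305487, -2704435/13441428, -6291955/362918556, -21876355/5806696896]; denominator coefficients [1, 2239313/2240238].

Taylor coefficients needed (expand at 0): a_0 = -22/45, a_1 = 191/135, a_2 = -2617/1620, a_3 = 15527/9720, a_4 = -373373/233280, a_5 = 2239313/1399680.
Write the denominator as Q(η) = 1 + q1*η. Requiring Q*f - P = O(η^6) with deg P <= 4 kills the coefficients of η^5..η^5 in Q*f:
  η^5: a_5 + q1*a_4 = 0, i.e. 2239313/1399680 + (-373373/233280)*q1 = 0.
Solving this linear system: q1 = 2239313/2240238.
The numerator is Q*f truncated at degree 4: P0 = a_0 = -22/45; P1 = a_1 + q1*a_0 = 282920/305487; P2 = a_2 + q1*a_1 = -2704435/13441428; P3 = a_3 + q1*a_2 = -6291955/362918556; P4 = a_4 + q1*a_3 = -21876355/5806696896.


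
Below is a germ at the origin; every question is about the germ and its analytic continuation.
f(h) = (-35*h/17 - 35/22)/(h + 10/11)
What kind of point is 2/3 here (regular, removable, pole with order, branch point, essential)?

Denominator factors: h + 10/11 = 52/33 at h = 2/3 — none vanishes.
So the germ continues analytically to 2/3.

The point is a regular point.


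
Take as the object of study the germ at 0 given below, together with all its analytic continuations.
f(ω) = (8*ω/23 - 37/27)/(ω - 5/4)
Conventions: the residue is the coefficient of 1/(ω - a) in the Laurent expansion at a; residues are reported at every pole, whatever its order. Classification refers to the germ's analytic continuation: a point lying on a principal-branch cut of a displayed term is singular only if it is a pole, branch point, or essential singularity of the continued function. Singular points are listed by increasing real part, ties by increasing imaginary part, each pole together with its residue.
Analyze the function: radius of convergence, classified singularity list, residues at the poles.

Denominator factor (ω - 5/4): pole of order 1 at 5/4, modulus 5/4.
The radius of convergence is the smallest modulus among the singular points: 5/4.
At the order-1 pole 5/4 set g(ω) = (ω - (5/4))*f(ω) = 8*ω/23 - 37/27.
Simple pole: residue = g(a) at a = 5/4, which is -581/621.

Radius of convergence at 0: 5/4.
At 5/4: a pole of order 1; residue -581/621.


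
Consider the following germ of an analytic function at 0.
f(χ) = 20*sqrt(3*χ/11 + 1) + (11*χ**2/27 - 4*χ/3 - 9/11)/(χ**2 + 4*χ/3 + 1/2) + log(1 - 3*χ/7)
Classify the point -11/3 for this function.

The term (20)*sqrt(1 - χ/(-11/3)) has argument 1 - -11/3/(-11/3) = 0 at -11/3: a square-root (algebraic, two-sheeted) branch point; the remaining terms are analytic or single-valued there.

The point is an algebraic (square-root) branch point.


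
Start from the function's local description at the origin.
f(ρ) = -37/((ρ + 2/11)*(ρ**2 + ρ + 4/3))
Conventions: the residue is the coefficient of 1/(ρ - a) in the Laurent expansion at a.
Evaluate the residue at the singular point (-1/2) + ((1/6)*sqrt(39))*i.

The residue is (13431/860) - ((8547/11180)*sqrt(39))*i.

The factor ρ**2 + ρ + 4/3 splits as (ρ - a)(ρ - a') with a = (-1/2) + ((1/6)*sqrt(39))*i, a' = (-1/2) - ((1/6)*sqrt(39))*i. At the order-1 pole a set g(ρ) = (ρ - a)*f(ρ) = [-37/(ρ + 2/11)] / (ρ - a').
Simple pole: residue = g(a) at a = (-1/2) + ((1/6)*sqrt(39))*i, which is (13431/860) - ((8547/11180)*sqrt(39))*i.


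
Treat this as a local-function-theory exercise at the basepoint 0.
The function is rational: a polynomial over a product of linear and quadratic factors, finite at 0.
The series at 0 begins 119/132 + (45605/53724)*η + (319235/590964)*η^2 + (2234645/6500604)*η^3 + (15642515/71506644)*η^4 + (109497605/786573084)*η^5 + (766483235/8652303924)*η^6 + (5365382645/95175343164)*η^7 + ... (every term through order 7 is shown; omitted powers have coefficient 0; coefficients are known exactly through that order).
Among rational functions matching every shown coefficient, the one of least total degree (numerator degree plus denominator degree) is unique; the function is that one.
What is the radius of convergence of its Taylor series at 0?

No rational of total degree below 2 reproduces all 8 coefficients; solving the [1/1] Pade equations on them gives f(η) = (-16*η/37 - 17/12)/(η - 11/7), whose expansion matches every shown term.
Denominator factor (η - 11/7): pole of order 1 at 11/7, modulus 11/7.
The radius of convergence is the smallest modulus among the singular points: 11/7.

The radius of convergence is 11/7.


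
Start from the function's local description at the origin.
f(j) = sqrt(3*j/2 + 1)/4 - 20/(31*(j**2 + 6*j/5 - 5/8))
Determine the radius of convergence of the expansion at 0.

The radius of convergence is -3/5 + (1/20)*sqrt(394).

Denominator factor (j**2 + 6*j/5 - 5/8): discriminant 197/50, real irrational roots -3/5 + (1/20)*sqrt(394) and -3/5 - (1/20)*sqrt(394); poles of order 1, moduli -3/5 + (1/20)*sqrt(394) and 3/5 + (1/20)*sqrt(394).
Branch term (1/4)*sqrt(1 - j/(-2/3)): its argument vanishes at j = -2/3, a square-root branch point, modulus 2/3.
The radius of convergence is the smallest modulus among the singular points: -3/5 + (1/20)*sqrt(394).


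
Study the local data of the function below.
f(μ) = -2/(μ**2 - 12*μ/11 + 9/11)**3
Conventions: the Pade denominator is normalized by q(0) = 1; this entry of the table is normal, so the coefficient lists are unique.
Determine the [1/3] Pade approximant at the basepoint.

The Pade approximant has numerator coefficients [-2662/729, -14641/4428]; denominator coefficients [1, -1015/328, 441/82, -35413/8856].

Taylor coefficients needed (expand at 0): a_0 = -2662/729, a_1 = -10648/729, a_2 = -18634/729, a_3 = -298144/19683, a_4 = 633556/19683.
Write the denominator as Q(μ) = 1 + q1*μ + q2*μ^2 + q3*μ^3. Requiring Q*f - P = O(μ^5) with deg P <= 1 kills the coefficients of μ^2..μ^4 in Q*f:
  μ^2: a_2 + q1*a_1 + q2*a_0 = 0, i.e. -18634/729 + (-10648/729)*q1 + (-2662/729)*q2 = 0.
  μ^3: a_3 + q1*a_2 + q2*a_1 + q3*a_0 = 0, i.e. -298144/19683 + (-18634/729)*q1 + (-10648/729)*q2 + (-2662/729)*q3 = 0.
  μ^4: a_4 + q1*a_3 + q2*a_2 + q3*a_1 = 0, i.e. 633556/19683 + (-298144/19683)*q1 + (-18634/729)*q2 + (-10648/729)*q3 = 0.
Solving this linear system: q1 = -1015/328, q2 = 441/82, q3 = -35413/8856.
The numerator is Q*f truncated at degree 1: P0 = a_0 = -2662/729; P1 = a_1 + q1*a_0 = -14641/4428.


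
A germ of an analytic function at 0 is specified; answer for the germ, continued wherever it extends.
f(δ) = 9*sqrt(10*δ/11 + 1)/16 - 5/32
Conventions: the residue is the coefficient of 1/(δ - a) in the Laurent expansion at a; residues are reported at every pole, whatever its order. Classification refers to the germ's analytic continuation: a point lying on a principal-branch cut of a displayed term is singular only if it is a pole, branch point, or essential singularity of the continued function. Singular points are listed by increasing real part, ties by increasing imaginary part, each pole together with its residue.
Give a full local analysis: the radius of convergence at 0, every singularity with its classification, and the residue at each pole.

Radius of convergence at 0: 11/10.
At -11/10: an algebraic (square-root) branch point.

Branch term (9/16)*sqrt(1 - δ/(-11/10)): its argument vanishes at δ = -11/10, a square-root branch point, modulus 11/10.
The radius of convergence is the smallest modulus among the singular points: 11/10.


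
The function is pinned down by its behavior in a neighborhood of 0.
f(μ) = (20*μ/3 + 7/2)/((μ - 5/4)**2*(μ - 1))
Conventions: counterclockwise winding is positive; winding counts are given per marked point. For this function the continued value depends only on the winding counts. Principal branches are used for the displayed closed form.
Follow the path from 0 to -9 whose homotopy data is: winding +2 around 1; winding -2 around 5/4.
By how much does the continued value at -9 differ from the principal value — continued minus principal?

The function is rational, hence single-valued: continuing it around any pole returns the same value, so the difference is 0.

Continued minus principal equals 0.


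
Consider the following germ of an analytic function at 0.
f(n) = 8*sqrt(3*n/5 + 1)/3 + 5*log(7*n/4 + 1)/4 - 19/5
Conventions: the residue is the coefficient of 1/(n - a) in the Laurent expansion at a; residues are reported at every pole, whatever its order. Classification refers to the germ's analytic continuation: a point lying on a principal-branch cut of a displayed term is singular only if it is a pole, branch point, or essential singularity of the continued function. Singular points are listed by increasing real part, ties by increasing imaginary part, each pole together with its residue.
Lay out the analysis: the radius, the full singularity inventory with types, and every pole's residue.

Branch term (5/4)*log(1 - n/(-4/7)): its argument vanishes at n = -4/7, a logarithmic branch point, modulus 4/7.
Branch term (8/3)*sqrt(1 - n/(-5/3)): its argument vanishes at n = -5/3, a square-root branch point, modulus 5/3.
The radius of convergence is the smallest modulus among the singular points: 4/7.
List the singular points by increasing real part (a conjugate pair: the negative imaginary part first).

Radius of convergence at 0: 4/7.
At -5/3: an algebraic (square-root) branch point.
At -4/7: a logarithmic branch point.


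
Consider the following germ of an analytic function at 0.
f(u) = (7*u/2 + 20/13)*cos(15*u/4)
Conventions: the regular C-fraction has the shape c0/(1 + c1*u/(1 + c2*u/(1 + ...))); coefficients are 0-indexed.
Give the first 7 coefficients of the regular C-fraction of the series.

Taylor coefficients (expand at 0): a_0 = 20/13, a_1 = 7/2, a_2 = -1125/104, a_3 = -1575/64, a_4 = 84375/6656, a_5 = 118125/4096, a_6 = -1265625/212992.
c0 = a_0 = 20/13. Peel one level at a time: if S = 1 + c*u/S' with S'(0) = 1, then c is the u-coefficient of S and S' = c*u/(S - 1).
S_1 = c0/f = 1 + (-91/40)*u + (19531/1600)*u^2 + ...; c1 = -91/40.
S_2 = c1*u/(S_1 - 1) = 1 + (19531/3640)*u + (4394475/264992)*u^2 + ...; c2 = 19531/3640.
S_3 = c2*u/(S_2 - 1) = 1 + (-1125/364)*u + (-2109375/624992)*u^2 + ...; c3 = -1125/364.
S_4 = c3*u/(S_3 - 1) = 1 + (-170625/156248)*u + (-7884547125/6103359376)*u^2 + ...; c4 = -170625/156248.
S_5 = c4*u/(S_4 - 1) = 1 + (-231049/195310)*u + (88496311/31249600)*u^2 + ...; c5 = -231049/195310.
S_6 = c5*u/(S_5 - 1) = 1 + (88496311/36967840)*u + ...; c6 = 88496311/36967840.

The regular C-fraction coefficients are [20/13, -91/40, 19531/3640, -1125/364, -170625/156248, -231049/195310, 88496311/36967840].


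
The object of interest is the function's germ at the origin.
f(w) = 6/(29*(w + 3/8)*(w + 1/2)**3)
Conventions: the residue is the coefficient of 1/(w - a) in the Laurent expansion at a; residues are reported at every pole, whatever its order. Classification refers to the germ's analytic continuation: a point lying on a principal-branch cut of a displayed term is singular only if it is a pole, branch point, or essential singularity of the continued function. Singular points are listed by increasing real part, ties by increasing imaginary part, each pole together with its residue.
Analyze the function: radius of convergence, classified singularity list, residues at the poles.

Denominator factor (w + 1/2)^3: pole of order 3 at -1/2, modulus 1/2.
Denominator factor (w + 3/8): pole of order 1 at -3/8, modulus 3/8.
The radius of convergence is the smallest modulus among the singular points: 3/8.
At the order-3 pole -1/2 set g(w) = (w - (-1/2))^3*f(w) = 6/(29*(w + 3/8)).
Order-3 pole: residue = g''(a)/2; g''(-1/2) = -6144/29, so the residue is -3072/29.
At the order-1 pole -3/8 set g(w) = (w - (-3/8))*f(w) = 6/(29*(w + 1/2)**3).
Simple pole: residue = g(a) at a = -3/8, which is 3072/29.
List the singular points by increasing real part (a conjugate pair: the negative imaginary part first).

Radius of convergence at 0: 3/8.
At -1/2: a pole of order 3; residue -3072/29.
At -3/8: a pole of order 1; residue 3072/29.


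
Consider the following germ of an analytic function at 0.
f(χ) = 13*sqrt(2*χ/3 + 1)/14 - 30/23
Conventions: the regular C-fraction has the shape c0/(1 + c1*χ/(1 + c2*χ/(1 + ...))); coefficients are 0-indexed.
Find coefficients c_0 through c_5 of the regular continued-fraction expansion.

Taylor coefficients (expand at 0): a_0 = -121/322, a_1 = 13/42, a_2 = -13/252, a_3 = 13/756, a_4 = -65/9072, a_5 = 13/3888.
c0 = a_0 = -121/322. Peel one level at a time: if S = 1 + c*χ/S' with S'(0) = 1, then c is the χ-coefficient of S and S' = c*χ/(S - 1).
S_1 = c0/f = 1 + (299/363)*χ + (15847/29282)*χ^2 + ...; c1 = 299/363.
S_2 = c1*χ/(S_1 - 1) = 1 + (-159/242)*χ + (-1/36)*χ^2 + ...; c2 = -159/242.
S_3 = c2*χ/(S_2 - 1) = 1 + (-121/2862)*χ + (130075/8191044)*χ^2 + ...; c3 = -121/2862.
S_4 = c3*χ/(S_3 - 1) = 1 + (1075/2862)*χ + (-1/36)*χ^2 + ...; c4 = 1075/2862.
S_5 = c4*χ/(S_4 - 1) = 1 + (159/2150)*χ + ...; c5 = 159/2150.

The regular C-fraction coefficients are [-121/322, 299/363, -159/242, -121/2862, 1075/2862, 159/2150].


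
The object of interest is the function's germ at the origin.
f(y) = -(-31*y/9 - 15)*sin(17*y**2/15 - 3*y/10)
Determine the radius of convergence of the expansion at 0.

The radius of convergence is infinite.

The factor -sin(17*y**2/15 - 3*y/10) is entire and contributes no finite singular point.
The polynomial part has no poles.
No finite singular points: the Taylor series at 0 converges everywhere.


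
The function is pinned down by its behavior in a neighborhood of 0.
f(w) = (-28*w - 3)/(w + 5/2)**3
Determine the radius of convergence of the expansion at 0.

Denominator factor (w + 5/2)^3: pole of order 3 at -5/2, modulus 5/2.
The radius of convergence is the smallest modulus among the singular points: 5/2.

The radius of convergence is 5/2.


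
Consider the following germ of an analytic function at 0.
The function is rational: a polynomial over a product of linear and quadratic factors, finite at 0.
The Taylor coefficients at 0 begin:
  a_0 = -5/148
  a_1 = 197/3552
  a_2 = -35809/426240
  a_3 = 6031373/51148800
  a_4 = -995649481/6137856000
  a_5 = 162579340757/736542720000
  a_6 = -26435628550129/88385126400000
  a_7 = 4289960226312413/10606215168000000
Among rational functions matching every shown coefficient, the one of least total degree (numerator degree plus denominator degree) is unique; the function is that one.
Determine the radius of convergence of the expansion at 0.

No rational of total degree below 3 reproduces all 8 coefficients; solving the [0/3] Pade equations on them gives f(σ) = 5/(37*(σ + 5/3)*(σ**2 - 5*σ/2 - 12/5)), whose expansion matches every shown term.
Denominator factor (σ + 5/3): pole of order 1 at -5/3, modulus 5/3.
Denominator factor (σ**2 - 5*σ/2 - 12/5): discriminant 317/20, real irrational roots 5/4 + (1/20)*sqrt(1585) and 5/4 - (1/20)*sqrt(1585); poles of order 1, moduli 5/4 + (1/20)*sqrt(1585) and -5/4 + (1/20)*sqrt(1585).
The radius of convergence is the smallest modulus among the singular points: -5/4 + (1/20)*sqrt(1585).

The radius of convergence is -5/4 + (1/20)*sqrt(1585).


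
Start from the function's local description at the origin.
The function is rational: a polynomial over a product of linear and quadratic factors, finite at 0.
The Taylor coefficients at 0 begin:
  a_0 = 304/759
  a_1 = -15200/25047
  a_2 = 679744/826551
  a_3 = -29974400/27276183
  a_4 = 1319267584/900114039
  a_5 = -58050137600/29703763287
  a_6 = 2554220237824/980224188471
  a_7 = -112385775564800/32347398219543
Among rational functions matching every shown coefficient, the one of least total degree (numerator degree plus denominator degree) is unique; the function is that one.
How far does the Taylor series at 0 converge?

No rational of total degree below 2 reproduces all 8 coefficients; solving the [0/2] Pade equations on them gives f(ρ) = 38/(23*(ρ + 3/4)*(ρ + 11/2)), whose expansion matches every shown term.
Denominator factor (ρ + 3/4): pole of order 1 at -3/4, modulus 3/4.
Denominator factor (ρ + 11/2): pole of order 1 at -11/2, modulus 11/2.
The radius of convergence is the smallest modulus among the singular points: 3/4.

The radius of convergence is 3/4.
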